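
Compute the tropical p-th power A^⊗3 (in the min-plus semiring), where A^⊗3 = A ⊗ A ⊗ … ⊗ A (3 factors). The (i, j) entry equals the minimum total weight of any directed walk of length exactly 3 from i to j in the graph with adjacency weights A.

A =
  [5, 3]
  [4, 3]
A^⊗3 =
  [10, 9]
  [10, 9]

Each entry (A^⊗3)_ij equals the minimum over all length-3 walks i = v_0 → v_1 → … → v_3 = j of Σ_t A[v_t][v_{t+1}]. For example, for (i, j) = (0, 1) we minimise over 4 possible intermediate vertex sequences; the minimum is 9, attained along the walk 0 → 1 → 1 → 1.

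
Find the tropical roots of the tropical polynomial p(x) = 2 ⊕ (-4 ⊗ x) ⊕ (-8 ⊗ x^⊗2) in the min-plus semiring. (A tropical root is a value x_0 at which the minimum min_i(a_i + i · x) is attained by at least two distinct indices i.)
Roots: {4, 6}

Each tropical root is a break point of the lower envelope of the lines y = a_i + i · x (there are 3 lines, with slopes 0, 1, ..., 2). Only the lines that attain the minimum somewhere contribute to roots; other lines are dominated. Here the surviving (envelope) indices are i = 2, i = 1, i = 0.
Intersections between consecutive envelope lines give the roots: for adjacent envelope indices i < j the intersection is x = (a_i − a_j) / (j − i). Reading off the sorted break points: {4, 6}.
Verification: at each break x_0, at least two indices attain the minimum of min_i(a_i + i · x_0).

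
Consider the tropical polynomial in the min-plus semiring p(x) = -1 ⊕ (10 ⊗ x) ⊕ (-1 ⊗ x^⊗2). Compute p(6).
p(6) = -1

A tropical monomial a ⊗ x^⊗i evaluates to a + i · x. Evaluating each term at x = 6:
  Term 0 contributes -1 + 0 · 6 = -1
  Term 1 contributes 10 + 1 · 6 = 16
  Term 2 contributes -1 + 2 · 6 = 11
p(6) = ⊕ of these = min[-1, 16, 11] = -1.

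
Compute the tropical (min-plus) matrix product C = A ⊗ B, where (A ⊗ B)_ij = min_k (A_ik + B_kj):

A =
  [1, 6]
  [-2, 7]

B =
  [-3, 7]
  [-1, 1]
A ⊗ B =
  [-2, 7]
  [-5, 5]

Apply the min-plus product entry-by-entry:
  C[0][0] = min over k of (A[0][0] + B[0][0] = 1 + -3 = -2, A[0][1] + B[1][0] = 6 + -1 = 5) = -2 (attained at k = 0)
  C[0][1] = min over k of (A[0][0] + B[0][1] = 1 + 7 = 8, A[0][1] + B[1][1] = 6 + 1 = 7) = 7 (attained at k = 1)
  C[1][0] = min over k of (A[1][0] + B[0][0] = -2 + -3 = -5, A[1][1] + B[1][0] = 7 + -1 = 6) = -5 (attained at k = 0)
  C[1][1] = min over k of (A[1][0] + B[0][1] = -2 + 7 = 5, A[1][1] + B[1][1] = 7 + 1 = 8) = 5 (attained at k = 0)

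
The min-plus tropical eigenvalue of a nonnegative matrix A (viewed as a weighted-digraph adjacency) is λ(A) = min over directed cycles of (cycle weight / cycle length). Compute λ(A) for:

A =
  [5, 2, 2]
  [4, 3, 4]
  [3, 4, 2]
λ(A) = 2

Enumerate directed cycles and compute their means (weight / length). Sample:
  cycle 0 → 0: weight = 5, length = 1, mean = 5/1 ≈ 5.000
  cycle 1 → 1: weight = 3, length = 1, mean = 3/1 ≈ 3.000
  cycle 2 → 2: weight = 2, length = 1, mean = 2/1 ≈ 2.000
  cycle 0 → 1 → 0: weight = 6, length = 2, mean = 6/2 ≈ 3.000
  cycle 0 → 2 → 0: weight = 5, length = 2, mean = 5/2 ≈ 2.500
  cycle 1 → 0 → 1: weight = 6, length = 2, mean = 6/2 ≈ 3.000
Minimum mean = 2.000, attained e.g. along the cycle 2 → 2 with weight 2 and length 1. So λ(A) = 2/1 = 2.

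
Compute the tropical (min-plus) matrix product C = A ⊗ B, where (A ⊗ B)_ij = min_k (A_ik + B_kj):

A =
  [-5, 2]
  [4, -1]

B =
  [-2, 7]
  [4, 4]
A ⊗ B =
  [-7, 2]
  [2, 3]

Apply the min-plus product entry-by-entry:
  C[0][0] = min over k of (A[0][0] + B[0][0] = -5 + -2 = -7, A[0][1] + B[1][0] = 2 + 4 = 6) = -7 (attained at k = 0)
  C[0][1] = min over k of (A[0][0] + B[0][1] = -5 + 7 = 2, A[0][1] + B[1][1] = 2 + 4 = 6) = 2 (attained at k = 0)
  C[1][0] = min over k of (A[1][0] + B[0][0] = 4 + -2 = 2, A[1][1] + B[1][0] = -1 + 4 = 3) = 2 (attained at k = 0)
  C[1][1] = min over k of (A[1][0] + B[0][1] = 4 + 7 = 11, A[1][1] + B[1][1] = -1 + 4 = 3) = 3 (attained at k = 1)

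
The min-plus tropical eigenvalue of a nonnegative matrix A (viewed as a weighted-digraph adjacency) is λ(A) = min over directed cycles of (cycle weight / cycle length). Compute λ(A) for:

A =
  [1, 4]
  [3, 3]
λ(A) = 1

Enumerate directed cycles and compute their means (weight / length). Sample:
  cycle 0 → 0: weight = 1, length = 1, mean = 1/1 ≈ 1.000
  cycle 1 → 1: weight = 3, length = 1, mean = 3/1 ≈ 3.000
  cycle 0 → 1 → 0: weight = 7, length = 2, mean = 7/2 ≈ 3.500
  cycle 1 → 0 → 1: weight = 7, length = 2, mean = 7/2 ≈ 3.500
Minimum mean = 1.000, attained e.g. along the cycle 0 → 0 with weight 1 and length 1. So λ(A) = 1/1 = 1.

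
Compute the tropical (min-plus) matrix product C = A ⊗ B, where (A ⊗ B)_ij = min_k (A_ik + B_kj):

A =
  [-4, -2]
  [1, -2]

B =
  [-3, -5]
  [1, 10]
A ⊗ B =
  [-7, -9]
  [-2, -4]

Apply the min-plus product entry-by-entry:
  C[0][0] = min over k of (A[0][0] + B[0][0] = -4 + -3 = -7, A[0][1] + B[1][0] = -2 + 1 = -1) = -7 (attained at k = 0)
  C[0][1] = min over k of (A[0][0] + B[0][1] = -4 + -5 = -9, A[0][1] + B[1][1] = -2 + 10 = 8) = -9 (attained at k = 0)
  C[1][0] = min over k of (A[1][0] + B[0][0] = 1 + -3 = -2, A[1][1] + B[1][0] = -2 + 1 = -1) = -2 (attained at k = 0)
  C[1][1] = min over k of (A[1][0] + B[0][1] = 1 + -5 = -4, A[1][1] + B[1][1] = -2 + 10 = 8) = -4 (attained at k = 0)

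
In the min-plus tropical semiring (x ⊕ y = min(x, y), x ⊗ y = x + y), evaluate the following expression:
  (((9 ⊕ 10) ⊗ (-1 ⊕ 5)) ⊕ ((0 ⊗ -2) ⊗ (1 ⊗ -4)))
(((9 ⊕ 10) ⊗ (-1 ⊕ 5)) ⊕ ((0 ⊗ -2) ⊗ (1 ⊗ -4))) = -5

Expand innermost to outermost. Recall ⊕ takes the minimum of its arguments and ⊗ takes their sum. Working out the expression (((9 ⊕ 10) ⊗ (-1 ⊕ 5)) ⊕ ((0 ⊗ -2) ⊗ (1 ⊗ -4))) gives -5.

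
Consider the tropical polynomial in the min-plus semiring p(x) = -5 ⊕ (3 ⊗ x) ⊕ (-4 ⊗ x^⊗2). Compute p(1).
p(1) = -5

A tropical monomial a ⊗ x^⊗i evaluates to a + i · x. Evaluating each term at x = 1:
  Term 0 contributes -5 + 0 · 1 = -5
  Term 1 contributes 3 + 1 · 1 = 4
  Term 2 contributes -4 + 2 · 1 = -2
p(1) = ⊕ of these = min[-5, 4, -2] = -5.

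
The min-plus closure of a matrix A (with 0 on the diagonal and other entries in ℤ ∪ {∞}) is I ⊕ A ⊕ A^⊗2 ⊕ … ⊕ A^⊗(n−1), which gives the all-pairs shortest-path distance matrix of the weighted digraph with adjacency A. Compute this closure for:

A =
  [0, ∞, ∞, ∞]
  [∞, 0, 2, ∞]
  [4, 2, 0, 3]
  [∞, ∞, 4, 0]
Closure =
  [0, ∞, ∞, ∞]
  [6, 0, 2, 5]
  [4, 2, 0, 3]
  [8, 6, 4, 0]

This is the Floyd-Warshall all-pairs shortest-path computation. For each intermediate vertex k = 0, 1, …, 3, update dist[i][j] ← min(dist[i][j], dist[i][k] + dist[k][j]). The final matrix gives, for each (i, j), the minimum total weight of any directed path from i to j (possibly empty when i = j).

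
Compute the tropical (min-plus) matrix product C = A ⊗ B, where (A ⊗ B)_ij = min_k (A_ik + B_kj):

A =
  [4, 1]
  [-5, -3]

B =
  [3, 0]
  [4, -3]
A ⊗ B =
  [5, -2]
  [-2, -6]

Apply the min-plus product entry-by-entry:
  C[0][0] = min over k of (A[0][0] + B[0][0] = 4 + 3 = 7, A[0][1] + B[1][0] = 1 + 4 = 5) = 5 (attained at k = 1)
  C[0][1] = min over k of (A[0][0] + B[0][1] = 4 + 0 = 4, A[0][1] + B[1][1] = 1 + -3 = -2) = -2 (attained at k = 1)
  C[1][0] = min over k of (A[1][0] + B[0][0] = -5 + 3 = -2, A[1][1] + B[1][0] = -3 + 4 = 1) = -2 (attained at k = 0)
  C[1][1] = min over k of (A[1][0] + B[0][1] = -5 + 0 = -5, A[1][1] + B[1][1] = -3 + -3 = -6) = -6 (attained at k = 1)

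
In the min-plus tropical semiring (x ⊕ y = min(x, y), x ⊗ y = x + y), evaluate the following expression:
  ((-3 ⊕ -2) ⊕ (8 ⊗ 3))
((-3 ⊕ -2) ⊕ (8 ⊗ 3)) = -3

Expand innermost to outermost. Recall ⊕ takes the minimum of its arguments and ⊗ takes their sum. Working out the expression ((-3 ⊕ -2) ⊕ (8 ⊗ 3)) gives -3.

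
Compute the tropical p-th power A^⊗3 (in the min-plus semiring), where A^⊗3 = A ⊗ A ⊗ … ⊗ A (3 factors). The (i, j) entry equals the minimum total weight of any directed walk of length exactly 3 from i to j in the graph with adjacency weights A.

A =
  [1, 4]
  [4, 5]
A^⊗3 =
  [3, 6]
  [6, 9]

Each entry (A^⊗3)_ij equals the minimum over all length-3 walks i = v_0 → v_1 → … → v_3 = j of Σ_t A[v_t][v_{t+1}]. For example, for (i, j) = (0, 1) we minimise over 4 possible intermediate vertex sequences; the minimum is 6, attained along the walk 0 → 0 → 0 → 1.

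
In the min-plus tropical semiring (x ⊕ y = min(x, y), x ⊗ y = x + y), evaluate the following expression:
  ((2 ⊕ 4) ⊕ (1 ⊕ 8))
((2 ⊕ 4) ⊕ (1 ⊕ 8)) = 1

Expand innermost to outermost. Recall ⊕ takes the minimum of its arguments and ⊗ takes their sum. Working out the expression ((2 ⊕ 4) ⊕ (1 ⊕ 8)) gives 1.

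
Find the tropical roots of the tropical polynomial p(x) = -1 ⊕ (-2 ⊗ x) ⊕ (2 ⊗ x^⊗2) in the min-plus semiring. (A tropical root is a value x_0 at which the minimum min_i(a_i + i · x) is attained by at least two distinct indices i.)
Roots: {-4, 1}

Each tropical root is a break point of the lower envelope of the lines y = a_i + i · x (there are 3 lines, with slopes 0, 1, ..., 2). Only the lines that attain the minimum somewhere contribute to roots; other lines are dominated. Here the surviving (envelope) indices are i = 2, i = 1, i = 0.
Intersections between consecutive envelope lines give the roots: for adjacent envelope indices i < j the intersection is x = (a_i − a_j) / (j − i). Reading off the sorted break points: {-4, 1}.
Verification: at each break x_0, at least two indices attain the minimum of min_i(a_i + i · x_0).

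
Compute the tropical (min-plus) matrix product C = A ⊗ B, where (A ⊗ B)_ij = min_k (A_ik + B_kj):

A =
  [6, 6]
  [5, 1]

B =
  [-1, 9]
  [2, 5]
A ⊗ B =
  [5, 11]
  [3, 6]

Apply the min-plus product entry-by-entry:
  C[0][0] = min over k of (A[0][0] + B[0][0] = 6 + -1 = 5, A[0][1] + B[1][0] = 6 + 2 = 8) = 5 (attained at k = 0)
  C[0][1] = min over k of (A[0][0] + B[0][1] = 6 + 9 = 15, A[0][1] + B[1][1] = 6 + 5 = 11) = 11 (attained at k = 1)
  C[1][0] = min over k of (A[1][0] + B[0][0] = 5 + -1 = 4, A[1][1] + B[1][0] = 1 + 2 = 3) = 3 (attained at k = 1)
  C[1][1] = min over k of (A[1][0] + B[0][1] = 5 + 9 = 14, A[1][1] + B[1][1] = 1 + 5 = 6) = 6 (attained at k = 1)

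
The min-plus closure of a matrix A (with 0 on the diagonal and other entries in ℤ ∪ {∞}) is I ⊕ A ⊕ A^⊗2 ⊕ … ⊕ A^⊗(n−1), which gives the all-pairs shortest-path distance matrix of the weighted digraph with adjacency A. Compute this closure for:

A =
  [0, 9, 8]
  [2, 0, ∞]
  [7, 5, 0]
Closure =
  [0, 9, 8]
  [2, 0, 10]
  [7, 5, 0]

This is the Floyd-Warshall all-pairs shortest-path computation. For each intermediate vertex k = 0, 1, …, 2, update dist[i][j] ← min(dist[i][j], dist[i][k] + dist[k][j]). The final matrix gives, for each (i, j), the minimum total weight of any directed path from i to j (possibly empty when i = j).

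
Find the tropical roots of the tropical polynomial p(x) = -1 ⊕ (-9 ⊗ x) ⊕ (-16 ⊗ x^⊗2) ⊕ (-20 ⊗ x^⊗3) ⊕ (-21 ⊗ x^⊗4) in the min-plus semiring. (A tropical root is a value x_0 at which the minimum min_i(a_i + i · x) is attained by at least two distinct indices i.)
Roots: {1, 4, 7, 8}

Each tropical root is a break point of the lower envelope of the lines y = a_i + i · x (there are 5 lines, with slopes 0, 1, ..., 4). Only the lines that attain the minimum somewhere contribute to roots; other lines are dominated. Here the surviving (envelope) indices are i = 4, i = 3, i = 2, i = 1, i = 0.
Intersections between consecutive envelope lines give the roots: for adjacent envelope indices i < j the intersection is x = (a_i − a_j) / (j − i). Reading off the sorted break points: {1, 4, 7, 8}.
Verification: at each break x_0, at least two indices attain the minimum of min_i(a_i + i · x_0).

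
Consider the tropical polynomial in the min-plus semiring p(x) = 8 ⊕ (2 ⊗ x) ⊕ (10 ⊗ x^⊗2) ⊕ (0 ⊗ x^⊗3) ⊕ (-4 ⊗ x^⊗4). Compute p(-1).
p(-1) = -8

A tropical monomial a ⊗ x^⊗i evaluates to a + i · x. Evaluating each term at x = -1:
  Term 0 contributes 8 + 0 · -1 = 8
  Term 1 contributes 2 + 1 · -1 = 1
  Term 2 contributes 10 + 2 · -1 = 8
  Term 3 contributes 0 + 3 · -1 = -3
  Term 4 contributes -4 + 4 · -1 = -8
p(-1) = ⊕ of these = min[8, 1, 8, -3, -8] = -8.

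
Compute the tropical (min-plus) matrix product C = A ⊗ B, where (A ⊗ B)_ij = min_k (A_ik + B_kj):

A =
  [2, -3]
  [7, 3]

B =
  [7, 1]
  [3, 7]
A ⊗ B =
  [0, 3]
  [6, 8]

Apply the min-plus product entry-by-entry:
  C[0][0] = min over k of (A[0][0] + B[0][0] = 2 + 7 = 9, A[0][1] + B[1][0] = -3 + 3 = 0) = 0 (attained at k = 1)
  C[0][1] = min over k of (A[0][0] + B[0][1] = 2 + 1 = 3, A[0][1] + B[1][1] = -3 + 7 = 4) = 3 (attained at k = 0)
  C[1][0] = min over k of (A[1][0] + B[0][0] = 7 + 7 = 14, A[1][1] + B[1][0] = 3 + 3 = 6) = 6 (attained at k = 1)
  C[1][1] = min over k of (A[1][0] + B[0][1] = 7 + 1 = 8, A[1][1] + B[1][1] = 3 + 7 = 10) = 8 (attained at k = 0)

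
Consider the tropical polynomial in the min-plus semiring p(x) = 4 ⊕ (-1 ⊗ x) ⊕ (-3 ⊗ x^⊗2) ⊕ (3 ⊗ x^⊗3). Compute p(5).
p(5) = 4

A tropical monomial a ⊗ x^⊗i evaluates to a + i · x. Evaluating each term at x = 5:
  Term 0 contributes 4 + 0 · 5 = 4
  Term 1 contributes -1 + 1 · 5 = 4
  Term 2 contributes -3 + 2 · 5 = 7
  Term 3 contributes 3 + 3 · 5 = 18
p(5) = ⊕ of these = min[4, 4, 7, 18] = 4.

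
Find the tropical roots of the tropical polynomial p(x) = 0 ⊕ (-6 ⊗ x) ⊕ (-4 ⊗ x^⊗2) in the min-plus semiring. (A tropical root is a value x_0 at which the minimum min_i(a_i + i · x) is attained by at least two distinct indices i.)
Roots: {-2, 6}

Each tropical root is a break point of the lower envelope of the lines y = a_i + i · x (there are 3 lines, with slopes 0, 1, ..., 2). Only the lines that attain the minimum somewhere contribute to roots; other lines are dominated. Here the surviving (envelope) indices are i = 2, i = 1, i = 0.
Intersections between consecutive envelope lines give the roots: for adjacent envelope indices i < j the intersection is x = (a_i − a_j) / (j − i). Reading off the sorted break points: {-2, 6}.
Verification: at each break x_0, at least two indices attain the minimum of min_i(a_i + i · x_0).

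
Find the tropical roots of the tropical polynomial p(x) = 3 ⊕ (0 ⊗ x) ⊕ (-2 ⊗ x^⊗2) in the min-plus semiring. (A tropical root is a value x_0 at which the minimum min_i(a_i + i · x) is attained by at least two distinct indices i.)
Roots: {2, 3}

Each tropical root is a break point of the lower envelope of the lines y = a_i + i · x (there are 3 lines, with slopes 0, 1, ..., 2). Only the lines that attain the minimum somewhere contribute to roots; other lines are dominated. Here the surviving (envelope) indices are i = 2, i = 1, i = 0.
Intersections between consecutive envelope lines give the roots: for adjacent envelope indices i < j the intersection is x = (a_i − a_j) / (j − i). Reading off the sorted break points: {2, 3}.
Verification: at each break x_0, at least two indices attain the minimum of min_i(a_i + i · x_0).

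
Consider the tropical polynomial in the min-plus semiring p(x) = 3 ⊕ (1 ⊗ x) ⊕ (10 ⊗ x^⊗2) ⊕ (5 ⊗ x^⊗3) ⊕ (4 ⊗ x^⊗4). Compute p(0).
p(0) = 1

A tropical monomial a ⊗ x^⊗i evaluates to a + i · x. Evaluating each term at x = 0:
  Term 0 contributes 3 + 0 · 0 = 3
  Term 1 contributes 1 + 1 · 0 = 1
  Term 2 contributes 10 + 2 · 0 = 10
  Term 3 contributes 5 + 3 · 0 = 5
  Term 4 contributes 4 + 4 · 0 = 4
p(0) = ⊕ of these = min[3, 1, 10, 5, 4] = 1.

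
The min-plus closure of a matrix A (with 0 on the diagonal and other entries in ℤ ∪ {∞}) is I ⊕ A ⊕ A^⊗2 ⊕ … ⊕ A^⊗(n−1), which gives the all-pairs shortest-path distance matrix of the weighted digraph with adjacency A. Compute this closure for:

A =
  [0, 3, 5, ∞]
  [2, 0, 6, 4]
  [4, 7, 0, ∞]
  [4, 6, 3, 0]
Closure =
  [0, 3, 5, 7]
  [2, 0, 6, 4]
  [4, 7, 0, 11]
  [4, 6, 3, 0]

This is the Floyd-Warshall all-pairs shortest-path computation. For each intermediate vertex k = 0, 1, …, 3, update dist[i][j] ← min(dist[i][j], dist[i][k] + dist[k][j]). The final matrix gives, for each (i, j), the minimum total weight of any directed path from i to j (possibly empty when i = j).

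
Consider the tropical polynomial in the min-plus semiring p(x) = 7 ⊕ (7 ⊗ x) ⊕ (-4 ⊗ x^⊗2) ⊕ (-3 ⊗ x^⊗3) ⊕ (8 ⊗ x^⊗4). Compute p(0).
p(0) = -4

A tropical monomial a ⊗ x^⊗i evaluates to a + i · x. Evaluating each term at x = 0:
  Term 0 contributes 7 + 0 · 0 = 7
  Term 1 contributes 7 + 1 · 0 = 7
  Term 2 contributes -4 + 2 · 0 = -4
  Term 3 contributes -3 + 3 · 0 = -3
  Term 4 contributes 8 + 4 · 0 = 8
p(0) = ⊕ of these = min[7, 7, -4, -3, 8] = -4.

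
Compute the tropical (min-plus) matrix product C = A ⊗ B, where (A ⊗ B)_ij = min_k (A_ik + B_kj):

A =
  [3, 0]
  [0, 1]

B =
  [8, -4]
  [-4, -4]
A ⊗ B =
  [-4, -4]
  [-3, -4]

Apply the min-plus product entry-by-entry:
  C[0][0] = min over k of (A[0][0] + B[0][0] = 3 + 8 = 11, A[0][1] + B[1][0] = 0 + -4 = -4) = -4 (attained at k = 1)
  C[0][1] = min over k of (A[0][0] + B[0][1] = 3 + -4 = -1, A[0][1] + B[1][1] = 0 + -4 = -4) = -4 (attained at k = 1)
  C[1][0] = min over k of (A[1][0] + B[0][0] = 0 + 8 = 8, A[1][1] + B[1][0] = 1 + -4 = -3) = -3 (attained at k = 1)
  C[1][1] = min over k of (A[1][0] + B[0][1] = 0 + -4 = -4, A[1][1] + B[1][1] = 1 + -4 = -3) = -4 (attained at k = 0)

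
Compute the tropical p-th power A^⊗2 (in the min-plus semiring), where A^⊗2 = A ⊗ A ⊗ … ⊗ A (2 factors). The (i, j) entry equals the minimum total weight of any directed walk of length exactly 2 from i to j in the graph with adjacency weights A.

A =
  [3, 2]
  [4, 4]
A^⊗2 =
  [6, 5]
  [7, 6]

Each entry (A^⊗2)_ij equals the minimum over all length-2 walks i = v_0 → v_1 → … → v_2 = j of Σ_t A[v_t][v_{t+1}]. For example, for (i, j) = (0, 1) we minimise over 2 possible intermediate vertex sequences; the minimum is 5, attained along the walk 0 → 0 → 1.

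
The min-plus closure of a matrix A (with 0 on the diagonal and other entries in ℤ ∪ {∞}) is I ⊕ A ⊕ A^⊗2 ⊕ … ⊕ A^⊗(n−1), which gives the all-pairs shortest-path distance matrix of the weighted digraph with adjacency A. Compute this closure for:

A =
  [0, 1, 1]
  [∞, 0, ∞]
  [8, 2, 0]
Closure =
  [0, 1, 1]
  [∞, 0, ∞]
  [8, 2, 0]

This is the Floyd-Warshall all-pairs shortest-path computation. For each intermediate vertex k = 0, 1, …, 2, update dist[i][j] ← min(dist[i][j], dist[i][k] + dist[k][j]). The final matrix gives, for each (i, j), the minimum total weight of any directed path from i to j (possibly empty when i = j).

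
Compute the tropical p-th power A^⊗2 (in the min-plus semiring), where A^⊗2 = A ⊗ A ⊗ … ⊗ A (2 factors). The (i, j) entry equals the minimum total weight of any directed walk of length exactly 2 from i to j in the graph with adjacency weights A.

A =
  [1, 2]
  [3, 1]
A^⊗2 =
  [2, 3]
  [4, 2]

Each entry (A^⊗2)_ij equals the minimum over all length-2 walks i = v_0 → v_1 → … → v_2 = j of Σ_t A[v_t][v_{t+1}]. For example, for (i, j) = (0, 1) we minimise over 2 possible intermediate vertex sequences; the minimum is 3, attained along the walk 0 → 0 → 1.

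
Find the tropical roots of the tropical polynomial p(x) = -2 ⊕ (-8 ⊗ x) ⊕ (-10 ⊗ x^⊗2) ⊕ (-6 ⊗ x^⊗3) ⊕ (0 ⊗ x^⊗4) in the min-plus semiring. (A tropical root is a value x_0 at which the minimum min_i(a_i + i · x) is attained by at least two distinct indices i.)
Roots: {-6, -4, 2, 6}

Each tropical root is a break point of the lower envelope of the lines y = a_i + i · x (there are 5 lines, with slopes 0, 1, ..., 4). Only the lines that attain the minimum somewhere contribute to roots; other lines are dominated. Here the surviving (envelope) indices are i = 4, i = 3, i = 2, i = 1, i = 0.
Intersections between consecutive envelope lines give the roots: for adjacent envelope indices i < j the intersection is x = (a_i − a_j) / (j − i). Reading off the sorted break points: {-6, -4, 2, 6}.
Verification: at each break x_0, at least two indices attain the minimum of min_i(a_i + i · x_0).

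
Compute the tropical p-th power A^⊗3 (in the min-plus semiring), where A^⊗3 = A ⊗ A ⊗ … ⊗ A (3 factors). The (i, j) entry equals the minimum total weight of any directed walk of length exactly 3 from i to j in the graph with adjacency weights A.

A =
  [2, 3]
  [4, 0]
A^⊗3 =
  [6, 3]
  [4, 0]

Each entry (A^⊗3)_ij equals the minimum over all length-3 walks i = v_0 → v_1 → … → v_3 = j of Σ_t A[v_t][v_{t+1}]. For example, for (i, j) = (0, 1) we minimise over 4 possible intermediate vertex sequences; the minimum is 3, attained along the walk 0 → 1 → 1 → 1.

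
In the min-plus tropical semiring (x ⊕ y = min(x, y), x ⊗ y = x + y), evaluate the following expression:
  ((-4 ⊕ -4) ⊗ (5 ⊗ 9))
((-4 ⊕ -4) ⊗ (5 ⊗ 9)) = 10

Expand innermost to outermost. Recall ⊕ takes the minimum of its arguments and ⊗ takes their sum. Working out the expression ((-4 ⊕ -4) ⊗ (5 ⊗ 9)) gives 10.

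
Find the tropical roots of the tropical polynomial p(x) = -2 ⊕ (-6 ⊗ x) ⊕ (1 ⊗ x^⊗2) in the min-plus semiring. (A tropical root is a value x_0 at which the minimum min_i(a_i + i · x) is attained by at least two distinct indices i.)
Roots: {-7, 4}

Each tropical root is a break point of the lower envelope of the lines y = a_i + i · x (there are 3 lines, with slopes 0, 1, ..., 2). Only the lines that attain the minimum somewhere contribute to roots; other lines are dominated. Here the surviving (envelope) indices are i = 2, i = 1, i = 0.
Intersections between consecutive envelope lines give the roots: for adjacent envelope indices i < j the intersection is x = (a_i − a_j) / (j − i). Reading off the sorted break points: {-7, 4}.
Verification: at each break x_0, at least two indices attain the minimum of min_i(a_i + i · x_0).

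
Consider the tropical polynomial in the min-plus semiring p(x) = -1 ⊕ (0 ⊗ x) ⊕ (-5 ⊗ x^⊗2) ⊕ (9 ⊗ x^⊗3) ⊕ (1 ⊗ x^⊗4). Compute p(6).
p(6) = -1

A tropical monomial a ⊗ x^⊗i evaluates to a + i · x. Evaluating each term at x = 6:
  Term 0 contributes -1 + 0 · 6 = -1
  Term 1 contributes 0 + 1 · 6 = 6
  Term 2 contributes -5 + 2 · 6 = 7
  Term 3 contributes 9 + 3 · 6 = 27
  Term 4 contributes 1 + 4 · 6 = 25
p(6) = ⊕ of these = min[-1, 6, 7, 27, 25] = -1.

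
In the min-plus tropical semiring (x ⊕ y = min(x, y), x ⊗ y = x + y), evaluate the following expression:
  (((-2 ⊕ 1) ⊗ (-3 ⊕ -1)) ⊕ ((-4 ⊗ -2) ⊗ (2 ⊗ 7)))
(((-2 ⊕ 1) ⊗ (-3 ⊕ -1)) ⊕ ((-4 ⊗ -2) ⊗ (2 ⊗ 7))) = -5

Expand innermost to outermost. Recall ⊕ takes the minimum of its arguments and ⊗ takes their sum. Working out the expression (((-2 ⊕ 1) ⊗ (-3 ⊕ -1)) ⊕ ((-4 ⊗ -2) ⊗ (2 ⊗ 7))) gives -5.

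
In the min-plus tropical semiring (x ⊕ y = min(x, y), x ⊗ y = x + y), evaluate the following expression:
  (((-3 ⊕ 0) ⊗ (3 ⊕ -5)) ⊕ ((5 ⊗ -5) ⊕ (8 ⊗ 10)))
(((-3 ⊕ 0) ⊗ (3 ⊕ -5)) ⊕ ((5 ⊗ -5) ⊕ (8 ⊗ 10))) = -8

Expand innermost to outermost. Recall ⊕ takes the minimum of its arguments and ⊗ takes their sum. Working out the expression (((-3 ⊕ 0) ⊗ (3 ⊕ -5)) ⊕ ((5 ⊗ -5) ⊕ (8 ⊗ 10))) gives -8.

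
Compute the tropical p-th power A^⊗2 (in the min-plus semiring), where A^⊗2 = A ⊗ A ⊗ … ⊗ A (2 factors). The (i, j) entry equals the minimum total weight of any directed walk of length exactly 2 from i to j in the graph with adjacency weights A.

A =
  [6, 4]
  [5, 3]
A^⊗2 =
  [9, 7]
  [8, 6]

Each entry (A^⊗2)_ij equals the minimum over all length-2 walks i = v_0 → v_1 → … → v_2 = j of Σ_t A[v_t][v_{t+1}]. For example, for (i, j) = (0, 1) we minimise over 2 possible intermediate vertex sequences; the minimum is 7, attained along the walk 0 → 1 → 1.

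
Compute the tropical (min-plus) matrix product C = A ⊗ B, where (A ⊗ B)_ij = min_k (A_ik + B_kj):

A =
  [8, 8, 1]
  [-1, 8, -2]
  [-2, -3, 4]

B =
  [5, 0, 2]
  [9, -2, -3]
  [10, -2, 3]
A ⊗ B =
  [11, -1, 4]
  [4, -4, 1]
  [3, -5, -6]

Apply the min-plus product entry-by-entry:
  C[0][0] = min over k of (A[0][0] + B[0][0] = 8 + 5 = 13, A[0][1] + B[1][0] = 8 + 9 = 17, A[0][2] + B[2][0] = 1 + 10 = 11) = 11 (attained at k = 2)
  C[0][1] = min over k of (A[0][0] + B[0][1] = 8 + 0 = 8, A[0][1] + B[1][1] = 8 + -2 = 6, A[0][2] + B[2][1] = 1 + -2 = -1) = -1 (attained at k = 2)
  C[0][2] = min over k of (A[0][0] + B[0][2] = 8 + 2 = 10, A[0][1] + B[1][2] = 8 + -3 = 5, A[0][2] + B[2][2] = 1 + 3 = 4) = 4 (attained at k = 2)
  C[1][0] = min over k of (A[1][0] + B[0][0] = -1 + 5 = 4, A[1][1] + B[1][0] = 8 + 9 = 17, A[1][2] + B[2][0] = -2 + 10 = 8) = 4 (attained at k = 0)
  C[1][1] = min over k of (A[1][0] + B[0][1] = -1 + 0 = -1, A[1][1] + B[1][1] = 8 + -2 = 6, A[1][2] + B[2][1] = -2 + -2 = -4) = -4 (attained at k = 2)
  C[1][2] = min over k of (A[1][0] + B[0][2] = -1 + 2 = 1, A[1][1] + B[1][2] = 8 + -3 = 5, A[1][2] + B[2][2] = -2 + 3 = 1) = 1 (attained at k = 0)
  C[2][0] = min over k of (A[2][0] + B[0][0] = -2 + 5 = 3, A[2][1] + B[1][0] = -3 + 9 = 6, A[2][2] + B[2][0] = 4 + 10 = 14) = 3 (attained at k = 0)
  C[2][1] = min over k of (A[2][0] + B[0][1] = -2 + 0 = -2, A[2][1] + B[1][1] = -3 + -2 = -5, A[2][2] + B[2][1] = 4 + -2 = 2) = -5 (attained at k = 1)
  C[2][2] = min over k of (A[2][0] + B[0][2] = -2 + 2 = 0, A[2][1] + B[1][2] = -3 + -3 = -6, A[2][2] + B[2][2] = 4 + 3 = 7) = -6 (attained at k = 1)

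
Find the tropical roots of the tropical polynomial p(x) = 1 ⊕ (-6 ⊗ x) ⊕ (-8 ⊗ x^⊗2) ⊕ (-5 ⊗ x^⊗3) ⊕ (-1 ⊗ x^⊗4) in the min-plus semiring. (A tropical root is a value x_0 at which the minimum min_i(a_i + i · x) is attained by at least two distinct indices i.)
Roots: {-4, -3, 2, 7}

Each tropical root is a break point of the lower envelope of the lines y = a_i + i · x (there are 5 lines, with slopes 0, 1, ..., 4). Only the lines that attain the minimum somewhere contribute to roots; other lines are dominated. Here the surviving (envelope) indices are i = 4, i = 3, i = 2, i = 1, i = 0.
Intersections between consecutive envelope lines give the roots: for adjacent envelope indices i < j the intersection is x = (a_i − a_j) / (j − i). Reading off the sorted break points: {-4, -3, 2, 7}.
Verification: at each break x_0, at least two indices attain the minimum of min_i(a_i + i · x_0).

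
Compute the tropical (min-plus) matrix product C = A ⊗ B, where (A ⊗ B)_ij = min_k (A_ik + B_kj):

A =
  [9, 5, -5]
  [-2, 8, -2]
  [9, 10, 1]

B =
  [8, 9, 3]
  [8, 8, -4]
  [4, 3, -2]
A ⊗ B =
  [-1, -2, -7]
  [2, 1, -4]
  [5, 4, -1]

Apply the min-plus product entry-by-entry:
  C[0][0] = min over k of (A[0][0] + B[0][0] = 9 + 8 = 17, A[0][1] + B[1][0] = 5 + 8 = 13, A[0][2] + B[2][0] = -5 + 4 = -1) = -1 (attained at k = 2)
  C[0][1] = min over k of (A[0][0] + B[0][1] = 9 + 9 = 18, A[0][1] + B[1][1] = 5 + 8 = 13, A[0][2] + B[2][1] = -5 + 3 = -2) = -2 (attained at k = 2)
  C[0][2] = min over k of (A[0][0] + B[0][2] = 9 + 3 = 12, A[0][1] + B[1][2] = 5 + -4 = 1, A[0][2] + B[2][2] = -5 + -2 = -7) = -7 (attained at k = 2)
  C[1][0] = min over k of (A[1][0] + B[0][0] = -2 + 8 = 6, A[1][1] + B[1][0] = 8 + 8 = 16, A[1][2] + B[2][0] = -2 + 4 = 2) = 2 (attained at k = 2)
  C[1][1] = min over k of (A[1][0] + B[0][1] = -2 + 9 = 7, A[1][1] + B[1][1] = 8 + 8 = 16, A[1][2] + B[2][1] = -2 + 3 = 1) = 1 (attained at k = 2)
  C[1][2] = min over k of (A[1][0] + B[0][2] = -2 + 3 = 1, A[1][1] + B[1][2] = 8 + -4 = 4, A[1][2] + B[2][2] = -2 + -2 = -4) = -4 (attained at k = 2)
  C[2][0] = min over k of (A[2][0] + B[0][0] = 9 + 8 = 17, A[2][1] + B[1][0] = 10 + 8 = 18, A[2][2] + B[2][0] = 1 + 4 = 5) = 5 (attained at k = 2)
  C[2][1] = min over k of (A[2][0] + B[0][1] = 9 + 9 = 18, A[2][1] + B[1][1] = 10 + 8 = 18, A[2][2] + B[2][1] = 1 + 3 = 4) = 4 (attained at k = 2)
  C[2][2] = min over k of (A[2][0] + B[0][2] = 9 + 3 = 12, A[2][1] + B[1][2] = 10 + -4 = 6, A[2][2] + B[2][2] = 1 + -2 = -1) = -1 (attained at k = 2)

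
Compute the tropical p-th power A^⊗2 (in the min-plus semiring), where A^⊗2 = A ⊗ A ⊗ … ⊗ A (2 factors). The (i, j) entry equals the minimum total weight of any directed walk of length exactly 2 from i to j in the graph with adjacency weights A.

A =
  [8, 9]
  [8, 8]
A^⊗2 =
  [16, 17]
  [16, 16]

Each entry (A^⊗2)_ij equals the minimum over all length-2 walks i = v_0 → v_1 → … → v_2 = j of Σ_t A[v_t][v_{t+1}]. For example, for (i, j) = (0, 1) we minimise over 2 possible intermediate vertex sequences; the minimum is 17, attained along the walk 0 → 0 → 1.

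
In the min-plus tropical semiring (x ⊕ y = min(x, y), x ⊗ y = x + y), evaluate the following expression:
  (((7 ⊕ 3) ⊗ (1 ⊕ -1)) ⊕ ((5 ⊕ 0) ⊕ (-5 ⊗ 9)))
(((7 ⊕ 3) ⊗ (1 ⊕ -1)) ⊕ ((5 ⊕ 0) ⊕ (-5 ⊗ 9))) = 0

Expand innermost to outermost. Recall ⊕ takes the minimum of its arguments and ⊗ takes their sum. Working out the expression (((7 ⊕ 3) ⊗ (1 ⊕ -1)) ⊕ ((5 ⊕ 0) ⊕ (-5 ⊗ 9))) gives 0.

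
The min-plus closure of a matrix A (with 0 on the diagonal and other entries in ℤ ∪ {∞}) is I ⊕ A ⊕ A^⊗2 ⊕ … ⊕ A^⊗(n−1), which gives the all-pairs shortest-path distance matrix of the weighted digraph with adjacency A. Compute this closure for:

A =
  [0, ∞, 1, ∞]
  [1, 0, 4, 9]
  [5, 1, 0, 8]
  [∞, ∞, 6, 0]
Closure =
  [0, 2, 1, 9]
  [1, 0, 2, 9]
  [2, 1, 0, 8]
  [8, 7, 6, 0]

This is the Floyd-Warshall all-pairs shortest-path computation. For each intermediate vertex k = 0, 1, …, 3, update dist[i][j] ← min(dist[i][j], dist[i][k] + dist[k][j]). The final matrix gives, for each (i, j), the minimum total weight of any directed path from i to j (possibly empty when i = j).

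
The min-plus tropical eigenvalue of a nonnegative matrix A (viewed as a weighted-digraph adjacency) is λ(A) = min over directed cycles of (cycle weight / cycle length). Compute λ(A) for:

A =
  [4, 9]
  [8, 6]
λ(A) = 4

Enumerate directed cycles and compute their means (weight / length). Sample:
  cycle 0 → 0: weight = 4, length = 1, mean = 4/1 ≈ 4.000
  cycle 1 → 1: weight = 6, length = 1, mean = 6/1 ≈ 6.000
  cycle 0 → 1 → 0: weight = 17, length = 2, mean = 17/2 ≈ 8.500
  cycle 1 → 0 → 1: weight = 17, length = 2, mean = 17/2 ≈ 8.500
Minimum mean = 4.000, attained e.g. along the cycle 0 → 0 with weight 4 and length 1. So λ(A) = 4/1 = 4.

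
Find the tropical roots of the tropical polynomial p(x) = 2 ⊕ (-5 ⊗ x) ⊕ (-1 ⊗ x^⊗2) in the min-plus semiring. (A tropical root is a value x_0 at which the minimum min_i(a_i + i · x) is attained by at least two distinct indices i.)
Roots: {-4, 7}

Each tropical root is a break point of the lower envelope of the lines y = a_i + i · x (there are 3 lines, with slopes 0, 1, ..., 2). Only the lines that attain the minimum somewhere contribute to roots; other lines are dominated. Here the surviving (envelope) indices are i = 2, i = 1, i = 0.
Intersections between consecutive envelope lines give the roots: for adjacent envelope indices i < j the intersection is x = (a_i − a_j) / (j − i). Reading off the sorted break points: {-4, 7}.
Verification: at each break x_0, at least two indices attain the minimum of min_i(a_i + i · x_0).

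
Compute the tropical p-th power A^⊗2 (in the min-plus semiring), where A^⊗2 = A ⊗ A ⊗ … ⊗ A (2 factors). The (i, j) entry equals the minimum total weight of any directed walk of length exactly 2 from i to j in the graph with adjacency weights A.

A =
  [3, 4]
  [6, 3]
A^⊗2 =
  [6, 7]
  [9, 6]

Each entry (A^⊗2)_ij equals the minimum over all length-2 walks i = v_0 → v_1 → … → v_2 = j of Σ_t A[v_t][v_{t+1}]. For example, for (i, j) = (0, 1) we minimise over 2 possible intermediate vertex sequences; the minimum is 7, attained along the walk 0 → 0 → 1.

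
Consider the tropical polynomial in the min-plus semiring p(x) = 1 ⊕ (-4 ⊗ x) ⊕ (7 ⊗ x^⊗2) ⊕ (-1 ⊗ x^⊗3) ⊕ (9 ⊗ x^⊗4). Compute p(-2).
p(-2) = -7

A tropical monomial a ⊗ x^⊗i evaluates to a + i · x. Evaluating each term at x = -2:
  Term 0 contributes 1 + 0 · -2 = 1
  Term 1 contributes -4 + 1 · -2 = -6
  Term 2 contributes 7 + 2 · -2 = 3
  Term 3 contributes -1 + 3 · -2 = -7
  Term 4 contributes 9 + 4 · -2 = 1
p(-2) = ⊕ of these = min[1, -6, 3, -7, 1] = -7.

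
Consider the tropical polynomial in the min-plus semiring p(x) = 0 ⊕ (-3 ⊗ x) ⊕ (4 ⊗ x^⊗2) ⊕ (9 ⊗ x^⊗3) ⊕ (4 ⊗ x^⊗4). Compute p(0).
p(0) = -3

A tropical monomial a ⊗ x^⊗i evaluates to a + i · x. Evaluating each term at x = 0:
  Term 0 contributes 0 + 0 · 0 = 0
  Term 1 contributes -3 + 1 · 0 = -3
  Term 2 contributes 4 + 2 · 0 = 4
  Term 3 contributes 9 + 3 · 0 = 9
  Term 4 contributes 4 + 4 · 0 = 4
p(0) = ⊕ of these = min[0, -3, 4, 9, 4] = -3.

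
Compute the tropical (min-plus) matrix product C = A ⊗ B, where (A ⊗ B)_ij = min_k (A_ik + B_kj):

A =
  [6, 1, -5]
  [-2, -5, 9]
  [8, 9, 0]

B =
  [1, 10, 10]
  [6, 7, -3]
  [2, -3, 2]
A ⊗ B =
  [-3, -8, -3]
  [-1, 2, -8]
  [2, -3, 2]

Apply the min-plus product entry-by-entry:
  C[0][0] = min over k of (A[0][0] + B[0][0] = 6 + 1 = 7, A[0][1] + B[1][0] = 1 + 6 = 7, A[0][2] + B[2][0] = -5 + 2 = -3) = -3 (attained at k = 2)
  C[0][1] = min over k of (A[0][0] + B[0][1] = 6 + 10 = 16, A[0][1] + B[1][1] = 1 + 7 = 8, A[0][2] + B[2][1] = -5 + -3 = -8) = -8 (attained at k = 2)
  C[0][2] = min over k of (A[0][0] + B[0][2] = 6 + 10 = 16, A[0][1] + B[1][2] = 1 + -3 = -2, A[0][2] + B[2][2] = -5 + 2 = -3) = -3 (attained at k = 2)
  C[1][0] = min over k of (A[1][0] + B[0][0] = -2 + 1 = -1, A[1][1] + B[1][0] = -5 + 6 = 1, A[1][2] + B[2][0] = 9 + 2 = 11) = -1 (attained at k = 0)
  C[1][1] = min over k of (A[1][0] + B[0][1] = -2 + 10 = 8, A[1][1] + B[1][1] = -5 + 7 = 2, A[1][2] + B[2][1] = 9 + -3 = 6) = 2 (attained at k = 1)
  C[1][2] = min over k of (A[1][0] + B[0][2] = -2 + 10 = 8, A[1][1] + B[1][2] = -5 + -3 = -8, A[1][2] + B[2][2] = 9 + 2 = 11) = -8 (attained at k = 1)
  C[2][0] = min over k of (A[2][0] + B[0][0] = 8 + 1 = 9, A[2][1] + B[1][0] = 9 + 6 = 15, A[2][2] + B[2][0] = 0 + 2 = 2) = 2 (attained at k = 2)
  C[2][1] = min over k of (A[2][0] + B[0][1] = 8 + 10 = 18, A[2][1] + B[1][1] = 9 + 7 = 16, A[2][2] + B[2][1] = 0 + -3 = -3) = -3 (attained at k = 2)
  C[2][2] = min over k of (A[2][0] + B[0][2] = 8 + 10 = 18, A[2][1] + B[1][2] = 9 + -3 = 6, A[2][2] + B[2][2] = 0 + 2 = 2) = 2 (attained at k = 2)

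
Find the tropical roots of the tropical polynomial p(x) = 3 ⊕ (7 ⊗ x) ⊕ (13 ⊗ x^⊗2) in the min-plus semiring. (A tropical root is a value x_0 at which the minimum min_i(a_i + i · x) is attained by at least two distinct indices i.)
Roots: {-6, -4}

Each tropical root is a break point of the lower envelope of the lines y = a_i + i · x (there are 3 lines, with slopes 0, 1, ..., 2). Only the lines that attain the minimum somewhere contribute to roots; other lines are dominated. Here the surviving (envelope) indices are i = 2, i = 1, i = 0.
Intersections between consecutive envelope lines give the roots: for adjacent envelope indices i < j the intersection is x = (a_i − a_j) / (j − i). Reading off the sorted break points: {-6, -4}.
Verification: at each break x_0, at least two indices attain the minimum of min_i(a_i + i · x_0).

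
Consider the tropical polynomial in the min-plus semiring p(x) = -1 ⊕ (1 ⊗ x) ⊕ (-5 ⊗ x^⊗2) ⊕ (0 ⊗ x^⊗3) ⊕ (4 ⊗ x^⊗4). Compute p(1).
p(1) = -3

A tropical monomial a ⊗ x^⊗i evaluates to a + i · x. Evaluating each term at x = 1:
  Term 0 contributes -1 + 0 · 1 = -1
  Term 1 contributes 1 + 1 · 1 = 2
  Term 2 contributes -5 + 2 · 1 = -3
  Term 3 contributes 0 + 3 · 1 = 3
  Term 4 contributes 4 + 4 · 1 = 8
p(1) = ⊕ of these = min[-1, 2, -3, 3, 8] = -3.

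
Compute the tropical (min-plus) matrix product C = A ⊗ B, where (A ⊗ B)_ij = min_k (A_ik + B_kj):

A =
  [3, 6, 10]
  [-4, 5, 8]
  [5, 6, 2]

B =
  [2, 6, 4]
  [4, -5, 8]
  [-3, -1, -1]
A ⊗ B =
  [5, 1, 7]
  [-2, 0, 0]
  [-1, 1, 1]

Apply the min-plus product entry-by-entry:
  C[0][0] = min over k of (A[0][0] + B[0][0] = 3 + 2 = 5, A[0][1] + B[1][0] = 6 + 4 = 10, A[0][2] + B[2][0] = 10 + -3 = 7) = 5 (attained at k = 0)
  C[0][1] = min over k of (A[0][0] + B[0][1] = 3 + 6 = 9, A[0][1] + B[1][1] = 6 + -5 = 1, A[0][2] + B[2][1] = 10 + -1 = 9) = 1 (attained at k = 1)
  C[0][2] = min over k of (A[0][0] + B[0][2] = 3 + 4 = 7, A[0][1] + B[1][2] = 6 + 8 = 14, A[0][2] + B[2][2] = 10 + -1 = 9) = 7 (attained at k = 0)
  C[1][0] = min over k of (A[1][0] + B[0][0] = -4 + 2 = -2, A[1][1] + B[1][0] = 5 + 4 = 9, A[1][2] + B[2][0] = 8 + -3 = 5) = -2 (attained at k = 0)
  C[1][1] = min over k of (A[1][0] + B[0][1] = -4 + 6 = 2, A[1][1] + B[1][1] = 5 + -5 = 0, A[1][2] + B[2][1] = 8 + -1 = 7) = 0 (attained at k = 1)
  C[1][2] = min over k of (A[1][0] + B[0][2] = -4 + 4 = 0, A[1][1] + B[1][2] = 5 + 8 = 13, A[1][2] + B[2][2] = 8 + -1 = 7) = 0 (attained at k = 0)
  C[2][0] = min over k of (A[2][0] + B[0][0] = 5 + 2 = 7, A[2][1] + B[1][0] = 6 + 4 = 10, A[2][2] + B[2][0] = 2 + -3 = -1) = -1 (attained at k = 2)
  C[2][1] = min over k of (A[2][0] + B[0][1] = 5 + 6 = 11, A[2][1] + B[1][1] = 6 + -5 = 1, A[2][2] + B[2][1] = 2 + -1 = 1) = 1 (attained at k = 1)
  C[2][2] = min over k of (A[2][0] + B[0][2] = 5 + 4 = 9, A[2][1] + B[1][2] = 6 + 8 = 14, A[2][2] + B[2][2] = 2 + -1 = 1) = 1 (attained at k = 2)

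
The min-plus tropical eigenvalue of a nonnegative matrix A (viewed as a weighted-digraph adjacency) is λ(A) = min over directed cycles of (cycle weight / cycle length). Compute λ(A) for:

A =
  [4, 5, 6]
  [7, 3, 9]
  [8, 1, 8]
λ(A) = 3

Enumerate directed cycles and compute their means (weight / length). Sample:
  cycle 0 → 0: weight = 4, length = 1, mean = 4/1 ≈ 4.000
  cycle 1 → 1: weight = 3, length = 1, mean = 3/1 ≈ 3.000
  cycle 2 → 2: weight = 8, length = 1, mean = 8/1 ≈ 8.000
  cycle 0 → 1 → 0: weight = 12, length = 2, mean = 12/2 ≈ 6.000
  cycle 0 → 2 → 0: weight = 14, length = 2, mean = 14/2 ≈ 7.000
  cycle 1 → 0 → 1: weight = 12, length = 2, mean = 12/2 ≈ 6.000
Minimum mean = 3.000, attained e.g. along the cycle 1 → 1 with weight 3 and length 1. So λ(A) = 3/1 = 3.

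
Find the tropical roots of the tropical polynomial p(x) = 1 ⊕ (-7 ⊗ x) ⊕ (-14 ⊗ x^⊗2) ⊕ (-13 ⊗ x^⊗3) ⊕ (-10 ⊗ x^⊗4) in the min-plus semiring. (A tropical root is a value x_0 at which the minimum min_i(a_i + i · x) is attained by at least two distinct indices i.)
Roots: {-3, -1, 7, 8}

Each tropical root is a break point of the lower envelope of the lines y = a_i + i · x (there are 5 lines, with slopes 0, 1, ..., 4). Only the lines that attain the minimum somewhere contribute to roots; other lines are dominated. Here the surviving (envelope) indices are i = 4, i = 3, i = 2, i = 1, i = 0.
Intersections between consecutive envelope lines give the roots: for adjacent envelope indices i < j the intersection is x = (a_i − a_j) / (j − i). Reading off the sorted break points: {-3, -1, 7, 8}.
Verification: at each break x_0, at least two indices attain the minimum of min_i(a_i + i · x_0).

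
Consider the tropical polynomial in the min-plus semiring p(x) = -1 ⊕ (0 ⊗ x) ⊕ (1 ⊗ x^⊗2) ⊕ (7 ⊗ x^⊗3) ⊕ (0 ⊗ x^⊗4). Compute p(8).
p(8) = -1

A tropical monomial a ⊗ x^⊗i evaluates to a + i · x. Evaluating each term at x = 8:
  Term 0 contributes -1 + 0 · 8 = -1
  Term 1 contributes 0 + 1 · 8 = 8
  Term 2 contributes 1 + 2 · 8 = 17
  Term 3 contributes 7 + 3 · 8 = 31
  Term 4 contributes 0 + 4 · 8 = 32
p(8) = ⊕ of these = min[-1, 8, 17, 31, 32] = -1.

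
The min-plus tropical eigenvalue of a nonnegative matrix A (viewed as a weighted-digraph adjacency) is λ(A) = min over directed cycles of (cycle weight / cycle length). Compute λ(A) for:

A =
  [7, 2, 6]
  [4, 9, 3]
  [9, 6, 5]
λ(A) = 3

Enumerate directed cycles and compute their means (weight / length). Sample:
  cycle 0 → 0: weight = 7, length = 1, mean = 7/1 ≈ 7.000
  cycle 1 → 1: weight = 9, length = 1, mean = 9/1 ≈ 9.000
  cycle 2 → 2: weight = 5, length = 1, mean = 5/1 ≈ 5.000
  cycle 0 → 1 → 0: weight = 6, length = 2, mean = 6/2 ≈ 3.000
  cycle 0 → 2 → 0: weight = 15, length = 2, mean = 15/2 ≈ 7.500
  cycle 1 → 0 → 1: weight = 6, length = 2, mean = 6/2 ≈ 3.000
Minimum mean = 3.000, attained e.g. along the cycle 0 → 1 → 0 with weight 6 and length 2. So λ(A) = 6/2 = 3.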